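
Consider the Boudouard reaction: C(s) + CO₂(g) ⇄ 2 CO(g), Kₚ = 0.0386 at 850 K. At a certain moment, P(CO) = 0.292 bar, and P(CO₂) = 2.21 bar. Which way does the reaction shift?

at equilibrium

(C is a pure solid — omitted from Qₚ.)
Qₚ = P(CO)² / P(CO₂) = (0.292)² / (2.21) = 0.0386
Qₚ = 0.0386 = Kₚ, so the system is already at equilibrium.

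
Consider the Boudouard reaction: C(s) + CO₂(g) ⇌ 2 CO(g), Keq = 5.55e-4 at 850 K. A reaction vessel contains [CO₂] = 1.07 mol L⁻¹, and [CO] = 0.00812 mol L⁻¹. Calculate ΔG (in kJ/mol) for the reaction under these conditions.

(C is a pure solid — omitted from Q.)
Q = [CO]² / [CO₂] = (0.00812)² / (1.07) = 6.16e-5
ΔG = RT ln(Q/Keq) = (8.314 J mol⁻¹ K⁻¹)(850 K) × ln(6.16e-5/5.55e-4)
   = (7.067 kJ/mol)(-2.198) = -15.5 kJ/mol
ΔG < 0, so the forward reaction is spontaneous (proceeds forward).

ΔG = -15.5 kJ/mol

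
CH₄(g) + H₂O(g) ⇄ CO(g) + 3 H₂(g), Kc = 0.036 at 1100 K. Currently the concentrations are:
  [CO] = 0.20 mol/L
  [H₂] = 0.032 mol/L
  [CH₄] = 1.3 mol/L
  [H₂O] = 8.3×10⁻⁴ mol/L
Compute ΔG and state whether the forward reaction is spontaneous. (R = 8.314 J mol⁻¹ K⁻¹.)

Qc = [CO]·[H₂]³ / ([CH₄]·[H₂O]) = (0.20)·(0.032)³ / ((1.3)·(8.3×10⁻⁴)) = 0.00607
ΔG = RT ln(Qc/Kc) = (8.314 J mol⁻¹ K⁻¹)(1100 K) × ln(0.00607/0.036)
   = (9.145 kJ/mol)(-1.780) = -16.3 kJ/mol
ΔG < 0, so the forward reaction is spontaneous (proceeds forward).

ΔG = -16.3 kJ/mol; the forward reaction is spontaneous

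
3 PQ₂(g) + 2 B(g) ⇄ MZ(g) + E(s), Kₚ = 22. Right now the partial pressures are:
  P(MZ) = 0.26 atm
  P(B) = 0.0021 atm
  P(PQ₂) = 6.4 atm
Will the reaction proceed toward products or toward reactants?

to the left

(E is a pure solid — omitted from Qₚ.)
Qₚ = P(MZ) / (P(PQ₂)³·P(B)²) = (0.26) / ((6.4)³·(0.0021)²) = 220
Qₚ = 220 > Kₚ = 22, so the reverse reaction proceeds.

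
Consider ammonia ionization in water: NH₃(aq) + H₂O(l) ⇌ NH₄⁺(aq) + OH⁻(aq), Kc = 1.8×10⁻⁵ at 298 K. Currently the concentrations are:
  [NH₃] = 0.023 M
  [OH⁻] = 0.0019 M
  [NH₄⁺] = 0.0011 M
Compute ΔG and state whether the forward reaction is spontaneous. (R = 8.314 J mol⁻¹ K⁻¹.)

ΔG = 4.01 kJ/mol; the forward reaction is non-spontaneous

(H₂O is a pure liquid — omitted from Qc.)
Qc = [NH₄⁺]·[OH⁻] / [NH₃] = (0.0011)·(0.0019) / (0.023) = 9.09×10⁻⁵
ΔG = RT ln(Qc/Kc) = (8.314 J mol⁻¹ K⁻¹)(298 K) × ln(9.09×10⁻⁵/1.8×10⁻⁵)
   = (2.478 kJ/mol)(1.619) = 4.01 kJ/mol
ΔG > 0, so the forward reaction is non-spontaneous (proceeds in reverse).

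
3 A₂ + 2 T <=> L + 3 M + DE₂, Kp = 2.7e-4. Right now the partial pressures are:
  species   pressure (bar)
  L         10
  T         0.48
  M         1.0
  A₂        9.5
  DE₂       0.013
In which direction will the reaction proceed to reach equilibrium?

to the left

Qp = P(L)·P(M)³·P(DE₂) / (P(A₂)³·P(T)²) = (10)·(1.0)³·(0.013) / ((9.5)³·(0.48)²) = 6.6e-4
Qp = 6.6e-4 > Kp = 2.7e-4, so the reverse reaction proceeds.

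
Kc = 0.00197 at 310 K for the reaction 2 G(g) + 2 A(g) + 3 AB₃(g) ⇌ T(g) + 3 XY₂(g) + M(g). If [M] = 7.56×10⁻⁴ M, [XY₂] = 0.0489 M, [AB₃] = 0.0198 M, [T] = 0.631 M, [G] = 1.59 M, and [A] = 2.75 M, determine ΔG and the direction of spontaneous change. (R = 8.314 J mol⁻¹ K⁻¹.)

ΔG = -4.27 kJ/mol; the forward reaction is spontaneous

Qc = [T]·[XY₂]³·[M] / ([G]²·[A]²·[AB₃]³) = (0.631)·(0.0489)³·(7.56×10⁻⁴) / ((1.59)²·(2.75)²·(0.0198)³) = 3.76×10⁻⁴
ΔG = RT ln(Qc/Kc) = (8.314 J mol⁻¹ K⁻¹)(310 K) × ln(3.76×10⁻⁴/0.00197)
   = (2.577 kJ/mol)(-1.656) = -4.27 kJ/mol
ΔG < 0, so the forward reaction is spontaneous (proceeds forward).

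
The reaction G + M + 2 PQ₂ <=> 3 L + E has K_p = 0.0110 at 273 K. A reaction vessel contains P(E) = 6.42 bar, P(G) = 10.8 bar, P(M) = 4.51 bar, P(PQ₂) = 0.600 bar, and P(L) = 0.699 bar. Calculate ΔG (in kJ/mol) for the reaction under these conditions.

ΔG = 5.52 kJ/mol

Q_p = P(L)³·P(E) / (P(G)·P(M)·P(PQ₂)²) = (0.699)³·(6.42) / ((10.8)·(4.51)·(0.600)²) = 0.125
ΔG = RT ln(Q_p/K_p) = (8.314 J mol⁻¹ K⁻¹)(273 K) × ln(0.125/0.0110)
   = (2.270 kJ/mol)(2.430) = 5.52 kJ/mol
ΔG > 0, so the forward reaction is non-spontaneous (proceeds in reverse).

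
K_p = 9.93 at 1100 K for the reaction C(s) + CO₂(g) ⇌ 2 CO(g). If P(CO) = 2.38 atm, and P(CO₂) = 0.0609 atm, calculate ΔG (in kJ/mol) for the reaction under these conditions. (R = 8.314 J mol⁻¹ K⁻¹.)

(C is a pure solid — omitted from Q_p.)
Q_p = P(CO)² / P(CO₂) = (2.38)² / (0.0609) = 93.0
ΔG = RT ln(Q_p/K_p) = (8.314 J mol⁻¹ K⁻¹)(1100 K) × ln(93.0/9.93)
   = (9.145 kJ/mol)(2.237) = 20.5 kJ/mol
ΔG > 0, so the forward reaction is non-spontaneous (proceeds in reverse).

ΔG = 20.5 kJ/mol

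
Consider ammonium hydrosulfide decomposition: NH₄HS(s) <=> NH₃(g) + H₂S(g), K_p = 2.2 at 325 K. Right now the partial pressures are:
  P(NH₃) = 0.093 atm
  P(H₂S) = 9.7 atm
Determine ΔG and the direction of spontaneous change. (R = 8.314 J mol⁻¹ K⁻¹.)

ΔG = -2.41 kJ/mol; the forward reaction is spontaneous

(NH₄HS is a pure solid — omitted from Q_p.)
Q_p = P(NH₃)·P(H₂S) = (0.093)·(9.7) = 0.902
ΔG = RT ln(Q_p/K_p) = (8.314 J mol⁻¹ K⁻¹)(325 K) × ln(0.902/2.2)
   = (2.702 kJ/mol)(-0.8916) = -2.41 kJ/mol
ΔG < 0, so the forward reaction is spontaneous (proceeds forward).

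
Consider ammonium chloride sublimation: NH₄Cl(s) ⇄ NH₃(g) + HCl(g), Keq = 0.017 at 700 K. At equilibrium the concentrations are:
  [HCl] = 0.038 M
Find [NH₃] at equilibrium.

[NH₃] = 0.45 M

(NH₄Cl is a pure solid — omitted from Keq.)
At equilibrium, Keq = [NH₃]·[HCl] = 0.017.
([NH₃])·(0.038) = 0.017
[NH₃] = 0.447 = 0.45 M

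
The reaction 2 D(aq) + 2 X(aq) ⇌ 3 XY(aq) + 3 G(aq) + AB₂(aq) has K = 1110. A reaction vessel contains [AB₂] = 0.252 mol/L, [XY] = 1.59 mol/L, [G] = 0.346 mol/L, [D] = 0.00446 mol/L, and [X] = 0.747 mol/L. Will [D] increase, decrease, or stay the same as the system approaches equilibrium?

increase

Q = [XY]³·[G]³·[AB₂] / ([D]²·[X]²) = (1.59)³·(0.346)³·(0.252) / ((0.00446)²·(0.747)²) = 3780
Q = 3780 > K = 1110: net reverse reaction.
D is a reactant, so it increases.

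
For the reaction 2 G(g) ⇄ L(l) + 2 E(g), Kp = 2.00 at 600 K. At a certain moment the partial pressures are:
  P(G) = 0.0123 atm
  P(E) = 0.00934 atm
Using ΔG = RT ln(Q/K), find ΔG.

(L is a pure liquid — omitted from Qp.)
Qp = P(E)² / P(G)² = (0.00934)² / (0.0123)² = 0.577
ΔG = RT ln(Qp/Kp) = (8.314 J mol⁻¹ K⁻¹)(600 K) × ln(0.577/2.00)
   = (4.988 kJ/mol)(-1.243) = -6.20 kJ/mol
ΔG < 0, so the forward reaction is spontaneous (proceeds forward).

ΔG = -6.20 kJ/mol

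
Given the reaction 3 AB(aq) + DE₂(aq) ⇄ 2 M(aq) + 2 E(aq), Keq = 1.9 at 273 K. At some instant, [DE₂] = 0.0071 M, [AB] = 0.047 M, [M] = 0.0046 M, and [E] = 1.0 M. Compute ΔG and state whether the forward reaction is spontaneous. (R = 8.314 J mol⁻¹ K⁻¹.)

Q = [M]²·[E]² / ([AB]³·[DE₂]) = (0.0046)²·(1.0)² / ((0.047)³·(0.0071)) = 28.7
ΔG = RT ln(Q/Keq) = (8.314 J mol⁻¹ K⁻¹)(273 K) × ln(28.7/1.9)
   = (2.270 kJ/mol)(2.715) = 6.16 kJ/mol
ΔG > 0, so the forward reaction is non-spontaneous (proceeds in reverse).

ΔG = 6.16 kJ/mol; the forward reaction is non-spontaneous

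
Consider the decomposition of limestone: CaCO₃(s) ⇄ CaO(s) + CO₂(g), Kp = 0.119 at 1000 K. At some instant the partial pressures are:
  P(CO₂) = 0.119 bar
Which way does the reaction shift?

(CaCO₃, CaO are pure solids — omitted from Qp.)
Qp = P(CO₂) = 0.119
Qp = 0.119 = Kp, so the system is already at equilibrium.

neither direction; the system is at equilibrium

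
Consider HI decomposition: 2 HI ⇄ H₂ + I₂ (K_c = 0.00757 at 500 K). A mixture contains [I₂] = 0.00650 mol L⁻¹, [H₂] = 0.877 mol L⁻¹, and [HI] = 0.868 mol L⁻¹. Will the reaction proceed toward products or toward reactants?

Q_c = [H₂]·[I₂] / [HI]² = (0.877)·(0.00650) / (0.868)² = 0.00757
Q_c = 0.00757 = K_c, so the system is already at equilibrium.

neither direction; the system is at equilibrium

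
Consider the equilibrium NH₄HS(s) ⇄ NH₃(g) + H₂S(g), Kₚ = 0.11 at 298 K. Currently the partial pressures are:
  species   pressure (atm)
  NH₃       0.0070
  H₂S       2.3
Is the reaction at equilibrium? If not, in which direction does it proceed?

(NH₄HS is a pure solid — omitted from Qₚ.)
Qₚ = P(NH₃)·P(H₂S) = (0.0070)·(2.3) = 0.016
Qₚ = 0.016 < Kₚ = 0.11, so the forward reaction proceeds.

forward (toward products)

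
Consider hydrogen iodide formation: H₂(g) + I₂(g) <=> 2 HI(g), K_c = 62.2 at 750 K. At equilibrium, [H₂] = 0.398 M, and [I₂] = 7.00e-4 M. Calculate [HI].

At equilibrium, K_c = [HI]² / ([H₂]·[I₂]) = 62.2.
([HI])² / ((0.398)·(7.00e-4)) = 62.2
[HI]² = 0.0173 ⇒ [HI] = 0.132 M

[HI] = 0.132 M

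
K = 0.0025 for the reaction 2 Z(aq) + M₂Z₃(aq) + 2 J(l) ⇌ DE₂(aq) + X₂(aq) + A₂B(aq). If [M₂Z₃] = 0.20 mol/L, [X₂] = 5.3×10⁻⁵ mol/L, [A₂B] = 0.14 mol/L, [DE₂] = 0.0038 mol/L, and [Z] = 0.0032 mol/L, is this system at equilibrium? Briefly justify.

no; Q > K, reaction proceeds in reverse

(J is a pure liquid — omitted from Q.)
Q = [DE₂]·[X₂]·[A₂B] / ([Z]²·[M₂Z₃]) = (0.0038)·(5.3×10⁻⁵)·(0.14) / ((0.0032)²·(0.20)) = 0.014
Q = 0.014 > K = 0.0025: net reverse reaction.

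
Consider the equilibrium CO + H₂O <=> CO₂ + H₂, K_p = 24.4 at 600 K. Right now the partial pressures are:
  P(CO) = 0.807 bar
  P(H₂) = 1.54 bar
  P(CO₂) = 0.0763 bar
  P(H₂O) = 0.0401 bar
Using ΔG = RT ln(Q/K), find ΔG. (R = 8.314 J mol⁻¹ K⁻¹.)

ΔG = -9.50 kJ/mol

Q_p = P(CO₂)·P(H₂) / (P(CO)·P(H₂O)) = (0.0763)·(1.54) / ((0.807)·(0.0401)) = 3.63
ΔG = RT ln(Q_p/K_p) = (8.314 J mol⁻¹ K⁻¹)(600 K) × ln(3.63/24.4)
   = (4.988 kJ/mol)(-1.905) = -9.50 kJ/mol
ΔG < 0, so the forward reaction is spontaneous (proceeds forward).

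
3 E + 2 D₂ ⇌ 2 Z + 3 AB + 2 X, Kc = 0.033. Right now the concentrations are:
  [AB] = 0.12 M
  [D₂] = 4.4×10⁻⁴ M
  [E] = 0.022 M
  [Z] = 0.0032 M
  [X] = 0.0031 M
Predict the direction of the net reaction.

Qc = [Z]²·[AB]³·[X]² / ([E]³·[D₂]²) = (0.0032)²·(0.12)³·(0.0031)² / ((0.022)³·(4.4×10⁻⁴)²) = 0.082
Qc = 0.082 > Kc = 0.033, so the reverse reaction proceeds.

in the reverse direction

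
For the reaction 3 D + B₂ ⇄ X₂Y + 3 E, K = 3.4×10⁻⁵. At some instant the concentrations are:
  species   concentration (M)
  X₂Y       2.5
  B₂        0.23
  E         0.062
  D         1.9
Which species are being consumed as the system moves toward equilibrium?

X₂Y, E (products)

Q = [X₂Y]·[E]³ / ([D]³·[B₂]) = (2.5)·(0.062)³ / ((1.9)³·(0.23)) = 3.8×10⁻⁴
Q = 3.8×10⁻⁴ > K = 3.4×10⁻⁵: net reverse reaction.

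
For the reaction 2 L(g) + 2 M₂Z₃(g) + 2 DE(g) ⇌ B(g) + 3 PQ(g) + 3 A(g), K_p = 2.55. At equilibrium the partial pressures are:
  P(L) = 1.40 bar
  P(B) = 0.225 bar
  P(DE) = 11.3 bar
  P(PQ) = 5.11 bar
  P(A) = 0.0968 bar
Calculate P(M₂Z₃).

At equilibrium, K_p = P(B)·P(PQ)³·P(A)³ / (P(L)²·P(M₂Z₃)²·P(DE)²) = 2.55.
(0.225)·(5.11)³·(0.0968)³ / ((1.40)²·(P(M₂Z₃))²·(11.3)²) = 2.55
P(M₂Z₃)² = 4.27×10⁻⁵ ⇒ P(M₂Z₃) = 0.00653 bar

P(M₂Z₃) = 0.00653 bar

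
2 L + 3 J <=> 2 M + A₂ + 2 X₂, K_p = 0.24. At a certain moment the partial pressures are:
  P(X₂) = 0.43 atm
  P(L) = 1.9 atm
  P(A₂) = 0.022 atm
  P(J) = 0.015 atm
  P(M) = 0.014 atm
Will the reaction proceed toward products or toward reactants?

Q_p = P(M)²·P(A₂)·P(X₂)² / (P(L)²·P(J)³) = (0.014)²·(0.022)·(0.43)² / ((1.9)²·(0.015)³) = 0.065
Q_p = 0.065 < K_p = 0.24, so the forward reaction proceeds.

toward products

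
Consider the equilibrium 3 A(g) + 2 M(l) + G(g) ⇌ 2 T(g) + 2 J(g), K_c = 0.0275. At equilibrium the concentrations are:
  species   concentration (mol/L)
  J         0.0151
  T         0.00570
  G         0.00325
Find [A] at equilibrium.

[A] = 0.0436 mol/L

(M is a pure liquid — omitted from K_c.)
At equilibrium, K_c = [T]²·[J]² / ([A]³·[G]) = 0.0275.
(0.00570)²·(0.0151)² / (([A])³·(0.00325)) = 0.0275
[A]³ = 8.29e-5 ⇒ [A] = 0.0436 mol/L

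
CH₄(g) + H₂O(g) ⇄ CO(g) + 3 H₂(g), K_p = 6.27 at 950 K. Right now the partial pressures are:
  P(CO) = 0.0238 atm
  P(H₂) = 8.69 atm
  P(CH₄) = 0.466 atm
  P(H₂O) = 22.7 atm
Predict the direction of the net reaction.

to the right

Q_p = P(CO)·P(H₂)³ / (P(CH₄)·P(H₂O)) = (0.0238)·(8.69)³ / ((0.466)·(22.7)) = 1.48
Q_p = 1.48 < K_p = 6.27, so the forward reaction proceeds.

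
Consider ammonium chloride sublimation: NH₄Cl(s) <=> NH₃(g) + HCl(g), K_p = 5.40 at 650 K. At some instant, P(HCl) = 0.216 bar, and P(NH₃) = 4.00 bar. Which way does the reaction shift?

(NH₄Cl is a pure solid — omitted from Q_p.)
Q_p = P(NH₃)·P(HCl) = (4.00)·(0.216) = 0.864
Q_p = 0.864 < K_p = 5.40, so the forward reaction proceeds.

toward products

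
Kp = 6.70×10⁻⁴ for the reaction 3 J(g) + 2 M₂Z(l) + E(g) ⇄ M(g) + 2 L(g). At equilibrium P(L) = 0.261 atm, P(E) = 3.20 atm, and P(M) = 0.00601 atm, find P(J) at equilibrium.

(M₂Z is a pure liquid — omitted from Kp.)
At equilibrium, Kp = P(M)·P(L)² / (P(J)³·P(E)) = 6.70×10⁻⁴.
(0.00601)·(0.261)² / ((P(J))³·(3.20)) = 6.70×10⁻⁴
P(J)³ = 0.191 ⇒ P(J) = 0.576 atm

P(J) = 0.576 atm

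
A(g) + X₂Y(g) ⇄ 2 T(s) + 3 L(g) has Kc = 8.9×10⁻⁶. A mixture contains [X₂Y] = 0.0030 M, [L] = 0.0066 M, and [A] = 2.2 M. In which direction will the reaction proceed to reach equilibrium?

(T is a pure solid — omitted from Qc.)
Qc = [L]³ / ([A]·[X₂Y]) = (0.0066)³ / ((2.2)·(0.0030)) = 4.4×10⁻⁵
Qc = 4.4×10⁻⁵ > Kc = 8.9×10⁻⁶, so the reverse reaction proceeds.

reverse (toward reactants)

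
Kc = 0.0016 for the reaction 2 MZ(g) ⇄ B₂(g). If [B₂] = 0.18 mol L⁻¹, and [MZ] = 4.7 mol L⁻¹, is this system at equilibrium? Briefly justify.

Qc = [B₂] / [MZ]² = (0.18) / (4.7)² = 0.0081
Qc = 0.0081 > Kc = 0.0016: net reverse reaction.

no; Q > K, reaction proceeds in reverse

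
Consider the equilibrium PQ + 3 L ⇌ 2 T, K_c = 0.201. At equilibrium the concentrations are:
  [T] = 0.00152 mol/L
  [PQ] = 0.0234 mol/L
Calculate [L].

[L] = 0.0789 mol/L

At equilibrium, K_c = [T]² / ([PQ]·[L]³) = 0.201.
(0.00152)² / ((0.0234)·([L])³) = 0.201
[L]³ = 4.91×10⁻⁴ ⇒ [L] = 0.0789 mol/L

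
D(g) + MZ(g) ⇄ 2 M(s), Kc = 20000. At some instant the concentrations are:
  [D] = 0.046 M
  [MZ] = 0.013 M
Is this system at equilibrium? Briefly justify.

(M is a pure solid — omitted from Qc.)
Qc = 1 / ([D]·[MZ]) = 1 / ((0.046)·(0.013)) = 1700
Qc = 1700 < Kc = 20000: net forward reaction.

no; Q < K, reaction proceeds forward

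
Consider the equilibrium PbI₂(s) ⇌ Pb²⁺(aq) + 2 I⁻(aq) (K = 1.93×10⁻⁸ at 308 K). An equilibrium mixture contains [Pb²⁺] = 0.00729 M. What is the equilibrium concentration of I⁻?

[I⁻] = 0.00163 M

(PbI₂ is a pure solid — omitted from K.)
At equilibrium, K = [Pb²⁺]·[I⁻]² = 1.93×10⁻⁸.
(0.00729)·([I⁻])² = 1.93×10⁻⁸
[I⁻]² = 2.65×10⁻⁶ ⇒ [I⁻] = 0.00163 M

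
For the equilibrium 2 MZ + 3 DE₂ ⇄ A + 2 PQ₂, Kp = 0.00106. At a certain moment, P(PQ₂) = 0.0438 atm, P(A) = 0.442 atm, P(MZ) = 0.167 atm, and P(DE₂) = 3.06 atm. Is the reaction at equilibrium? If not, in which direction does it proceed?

no net change (already at equilibrium)

Qp = P(A)·P(PQ₂)² / (P(MZ)²·P(DE₂)³) = (0.442)·(0.0438)² / ((0.167)²·(3.06)³) = 0.00106
Qp = 0.00106 = Kp, so the system is already at equilibrium.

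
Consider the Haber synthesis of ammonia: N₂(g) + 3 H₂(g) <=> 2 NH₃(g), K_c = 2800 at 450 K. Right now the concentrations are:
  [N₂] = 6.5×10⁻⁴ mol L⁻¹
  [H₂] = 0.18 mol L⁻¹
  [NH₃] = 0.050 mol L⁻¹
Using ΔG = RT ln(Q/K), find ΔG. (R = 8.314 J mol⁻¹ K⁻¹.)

ΔG = -5.41 kJ/mol

Q_c = [NH₃]² / ([N₂]·[H₂]³) = (0.050)² / ((6.5×10⁻⁴)·(0.18)³) = 659
ΔG = RT ln(Q_c/K_c) = (8.314 J mol⁻¹ K⁻¹)(450 K) × ln(659/2800)
   = (3.741 kJ/mol)(-1.447) = -5.41 kJ/mol
ΔG < 0, so the forward reaction is spontaneous (proceeds forward).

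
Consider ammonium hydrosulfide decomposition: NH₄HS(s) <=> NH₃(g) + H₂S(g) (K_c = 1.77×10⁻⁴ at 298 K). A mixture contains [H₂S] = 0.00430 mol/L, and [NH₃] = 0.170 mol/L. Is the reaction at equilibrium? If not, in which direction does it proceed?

reverse (toward reactants)

(NH₄HS is a pure solid — omitted from Q_c.)
Q_c = [NH₃]·[H₂S] = (0.170)·(0.00430) = 7.31×10⁻⁴
Q_c = 7.31×10⁻⁴ > K_c = 1.77×10⁻⁴, so the reverse reaction proceeds.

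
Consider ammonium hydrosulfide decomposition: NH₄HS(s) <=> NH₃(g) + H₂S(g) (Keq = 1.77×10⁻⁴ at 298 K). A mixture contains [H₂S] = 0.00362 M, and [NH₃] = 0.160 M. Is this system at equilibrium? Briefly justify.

(NH₄HS is a pure solid — omitted from Q.)
Q = [NH₃]·[H₂S] = (0.160)·(0.00362) = 5.79×10⁻⁴
Q = 5.79×10⁻⁴ > Keq = 1.77×10⁻⁴: net reverse reaction.

no; Q > K, reaction proceeds in reverse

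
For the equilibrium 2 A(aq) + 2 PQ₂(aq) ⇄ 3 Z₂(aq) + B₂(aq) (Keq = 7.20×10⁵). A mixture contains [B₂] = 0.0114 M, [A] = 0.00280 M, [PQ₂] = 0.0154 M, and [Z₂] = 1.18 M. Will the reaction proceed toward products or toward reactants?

to the left

Q = [Z₂]³·[B₂] / ([A]²·[PQ₂]²) = (1.18)³·(0.0114) / ((0.00280)²·(0.0154)²) = 1.01×10⁷
Q = 1.01×10⁷ > Keq = 7.20×10⁵, so the reverse reaction proceeds.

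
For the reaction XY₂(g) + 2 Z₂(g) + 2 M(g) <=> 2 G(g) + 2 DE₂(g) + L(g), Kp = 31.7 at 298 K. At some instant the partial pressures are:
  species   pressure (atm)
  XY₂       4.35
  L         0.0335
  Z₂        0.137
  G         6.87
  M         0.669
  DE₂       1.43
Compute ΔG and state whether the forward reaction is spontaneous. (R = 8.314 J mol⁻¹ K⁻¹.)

ΔG = 2.54 kJ/mol; the forward reaction is non-spontaneous

Qp = P(G)²·P(DE₂)²·P(L) / (P(XY₂)·P(Z₂)²·P(M)²) = (6.87)²·(1.43)²·(0.0335) / ((4.35)·(0.137)²·(0.669)²) = 88.5
ΔG = RT ln(Qp/Kp) = (8.314 J mol⁻¹ K⁻¹)(298 K) × ln(88.5/31.7)
   = (2.478 kJ/mol)(1.027) = 2.54 kJ/mol
ΔG > 0, so the forward reaction is non-spontaneous (proceeds in reverse).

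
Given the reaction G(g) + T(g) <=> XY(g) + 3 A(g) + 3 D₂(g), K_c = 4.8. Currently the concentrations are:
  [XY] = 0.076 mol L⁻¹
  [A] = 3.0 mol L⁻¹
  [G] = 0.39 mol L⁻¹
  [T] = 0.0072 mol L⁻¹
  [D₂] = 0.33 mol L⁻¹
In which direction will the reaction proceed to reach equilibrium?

in the reverse direction

Q_c = [XY]·[A]³·[D₂]³ / ([G]·[T]) = (0.076)·(3.0)³·(0.33)³ / ((0.39)·(0.0072)) = 26
Q_c = 26 > K_c = 4.8, so the reverse reaction proceeds.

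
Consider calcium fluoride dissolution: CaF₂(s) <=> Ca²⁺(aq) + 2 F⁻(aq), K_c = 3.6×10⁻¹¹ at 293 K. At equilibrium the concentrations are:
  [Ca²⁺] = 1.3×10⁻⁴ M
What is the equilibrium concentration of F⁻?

(CaF₂ is a pure solid — omitted from K_c.)
At equilibrium, K_c = [Ca²⁺]·[F⁻]² = 3.6×10⁻¹¹.
(1.3×10⁻⁴)·([F⁻])² = 3.6×10⁻¹¹
[F⁻]² = 2.77×10⁻⁷ ⇒ [F⁻] = 5.3×10⁻⁴ M

[F⁻] = 5.3×10⁻⁴ M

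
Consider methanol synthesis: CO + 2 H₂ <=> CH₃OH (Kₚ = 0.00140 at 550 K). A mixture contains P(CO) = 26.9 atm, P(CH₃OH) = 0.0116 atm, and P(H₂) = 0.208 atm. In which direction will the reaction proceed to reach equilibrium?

Qₚ = P(CH₃OH) / (P(CO)·P(H₂)²) = (0.0116) / ((26.9)·(0.208)²) = 0.00997
Qₚ = 0.00997 > Kₚ = 0.00140, so the reverse reaction proceeds.

in the reverse direction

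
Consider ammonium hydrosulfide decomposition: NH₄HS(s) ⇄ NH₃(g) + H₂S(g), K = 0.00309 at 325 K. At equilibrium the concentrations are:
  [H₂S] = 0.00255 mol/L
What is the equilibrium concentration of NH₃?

[NH₃] = 1.21 mol/L

(NH₄HS is a pure solid — omitted from K.)
At equilibrium, K = [NH₃]·[H₂S] = 0.00309.
([NH₃])·(0.00255) = 0.00309
[NH₃] = 1.21 mol/L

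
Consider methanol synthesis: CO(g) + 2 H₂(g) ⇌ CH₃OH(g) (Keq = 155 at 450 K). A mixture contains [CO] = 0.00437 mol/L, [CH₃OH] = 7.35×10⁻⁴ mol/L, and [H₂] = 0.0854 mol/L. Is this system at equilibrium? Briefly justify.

no; Q < K, reaction proceeds forward

Q = [CH₃OH] / ([CO]·[H₂]²) = (7.35×10⁻⁴) / ((0.00437)·(0.0854)²) = 23.1
Q = 23.1 < Keq = 155: net forward reaction.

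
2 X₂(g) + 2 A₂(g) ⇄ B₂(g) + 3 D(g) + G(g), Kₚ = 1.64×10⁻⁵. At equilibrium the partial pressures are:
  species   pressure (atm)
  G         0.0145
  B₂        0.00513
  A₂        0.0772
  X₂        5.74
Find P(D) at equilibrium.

P(D) = 0.351 atm

At equilibrium, Kₚ = P(B₂)·P(D)³·P(G) / (P(X₂)²·P(A₂)²) = 1.64×10⁻⁵.
(0.00513)·(P(D))³·(0.0145) / ((5.74)²·(0.0772)²) = 1.64×10⁻⁵
P(D)³ = 0.0433 ⇒ P(D) = 0.351 atm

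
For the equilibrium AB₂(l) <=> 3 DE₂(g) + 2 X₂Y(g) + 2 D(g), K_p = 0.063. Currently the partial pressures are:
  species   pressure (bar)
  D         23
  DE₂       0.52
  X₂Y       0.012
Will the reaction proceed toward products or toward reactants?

forward (toward products)

(AB₂ is a pure liquid — omitted from Q_p.)
Q_p = P(DE₂)³·P(X₂Y)²·P(D)² = (0.52)³·(0.012)²·(23)² = 0.011
Q_p = 0.011 < K_p = 0.063, so the forward reaction proceeds.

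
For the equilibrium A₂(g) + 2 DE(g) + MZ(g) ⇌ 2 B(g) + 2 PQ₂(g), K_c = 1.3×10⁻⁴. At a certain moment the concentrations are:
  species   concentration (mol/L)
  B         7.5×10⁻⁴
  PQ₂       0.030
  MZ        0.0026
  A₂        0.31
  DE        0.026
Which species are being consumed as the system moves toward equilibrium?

Q_c = [B]²·[PQ₂]² / ([A₂]·[DE]²·[MZ]) = (7.5×10⁻⁴)²·(0.030)² / ((0.31)·(0.026)²·(0.0026)) = 9.3×10⁻⁴
Q_c = 9.3×10⁻⁴ > K_c = 1.3×10⁻⁴: net reverse reaction.

B, PQ₂ (products)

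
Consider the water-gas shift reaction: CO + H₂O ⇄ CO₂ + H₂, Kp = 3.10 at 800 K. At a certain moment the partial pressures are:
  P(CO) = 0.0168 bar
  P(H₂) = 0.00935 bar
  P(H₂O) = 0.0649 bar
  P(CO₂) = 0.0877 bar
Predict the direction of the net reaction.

to the right

Qp = P(CO₂)·P(H₂) / (P(CO)·P(H₂O)) = (0.0877)·(0.00935) / ((0.0168)·(0.0649)) = 0.752
Qp = 0.752 < Kp = 3.10, so the forward reaction proceeds.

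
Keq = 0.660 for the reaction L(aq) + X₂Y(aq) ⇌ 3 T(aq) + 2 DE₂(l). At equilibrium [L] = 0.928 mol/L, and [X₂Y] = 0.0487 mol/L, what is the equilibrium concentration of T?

(DE₂ is a pure liquid — omitted from Keq.)
At equilibrium, Keq = [T]³ / ([L]·[X₂Y]) = 0.660.
([T])³ / ((0.928)·(0.0487)) = 0.660
[T]³ = 0.0298 ⇒ [T] = 0.310 mol/L

[T] = 0.310 mol/L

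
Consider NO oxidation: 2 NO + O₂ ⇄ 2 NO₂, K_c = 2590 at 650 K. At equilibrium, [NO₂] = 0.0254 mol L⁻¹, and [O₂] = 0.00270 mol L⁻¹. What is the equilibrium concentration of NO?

At equilibrium, K_c = [NO₂]² / ([NO]²·[O₂]) = 2590.
(0.0254)² / (([NO])²·(0.00270)) = 2590
[NO]² = 9.23e-5 ⇒ [NO] = 0.00961 mol L⁻¹

[NO] = 0.00961 mol L⁻¹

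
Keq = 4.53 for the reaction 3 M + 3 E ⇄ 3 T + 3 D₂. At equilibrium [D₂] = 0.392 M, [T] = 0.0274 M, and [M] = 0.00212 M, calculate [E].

[E] = 3.06 M

At equilibrium, Keq = [T]³·[D₂]³ / ([M]³·[E]³) = 4.53.
(0.0274)³·(0.392)³ / ((0.00212)³·([E])³) = 4.53
[E]³ = 28.7 ⇒ [E] = 3.06 M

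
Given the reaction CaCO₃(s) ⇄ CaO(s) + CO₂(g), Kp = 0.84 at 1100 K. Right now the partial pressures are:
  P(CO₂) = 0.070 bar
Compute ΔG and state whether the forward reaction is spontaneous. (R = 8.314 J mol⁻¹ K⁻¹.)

ΔG = -22.7 kJ/mol; the forward reaction is spontaneous

(CaCO₃, CaO are pure solids — omitted from Qp.)
Qp = P(CO₂) = 0.0700
ΔG = RT ln(Qp/Kp) = (8.314 J mol⁻¹ K⁻¹)(1100 K) × ln(0.0700/0.84)
   = (9.145 kJ/mol)(-2.485) = -22.7 kJ/mol
ΔG < 0, so the forward reaction is spontaneous (proceeds forward).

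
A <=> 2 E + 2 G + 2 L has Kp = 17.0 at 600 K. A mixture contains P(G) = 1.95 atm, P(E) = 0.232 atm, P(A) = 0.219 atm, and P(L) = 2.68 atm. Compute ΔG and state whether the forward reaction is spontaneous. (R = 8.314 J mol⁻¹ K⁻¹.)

Qp = P(E)²·P(G)²·P(L)² / P(A) = (0.232)²·(1.95)²·(2.68)² / (0.219) = 6.71
ΔG = RT ln(Qp/Kp) = (8.314 J mol⁻¹ K⁻¹)(600 K) × ln(6.71/17.0)
   = (4.988 kJ/mol)(-0.9296) = -4.64 kJ/mol
ΔG < 0, so the forward reaction is spontaneous (proceeds forward).

ΔG = -4.64 kJ/mol; the forward reaction is spontaneous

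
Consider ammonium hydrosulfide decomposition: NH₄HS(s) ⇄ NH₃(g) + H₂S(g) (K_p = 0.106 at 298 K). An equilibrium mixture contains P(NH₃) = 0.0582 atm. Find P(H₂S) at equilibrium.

P(H₂S) = 1.82 atm

(NH₄HS is a pure solid — omitted from K_p.)
At equilibrium, K_p = P(NH₃)·P(H₂S) = 0.106.
(0.0582)·(P(H₂S)) = 0.106
P(H₂S) = 1.82 atm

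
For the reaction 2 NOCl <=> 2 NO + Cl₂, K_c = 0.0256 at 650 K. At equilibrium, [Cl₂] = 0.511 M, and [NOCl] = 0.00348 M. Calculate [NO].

[NO] = 7.79×10⁻⁴ M

At equilibrium, K_c = [NO]²·[Cl₂] / [NOCl]² = 0.0256.
([NO])²·(0.511) / (0.00348)² = 0.0256
[NO]² = 6.07×10⁻⁷ ⇒ [NO] = 7.79×10⁻⁴ M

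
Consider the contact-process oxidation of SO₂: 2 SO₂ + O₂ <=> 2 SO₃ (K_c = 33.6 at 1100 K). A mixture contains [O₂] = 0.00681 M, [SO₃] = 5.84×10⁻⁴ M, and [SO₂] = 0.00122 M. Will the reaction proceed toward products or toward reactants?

Q_c = [SO₃]² / ([SO₂]²·[O₂]) = (5.84×10⁻⁴)² / ((0.00122)²·(0.00681)) = 33.6
Q_c = 33.6 = K_c, so the system is already at equilibrium.

no net change (already at equilibrium)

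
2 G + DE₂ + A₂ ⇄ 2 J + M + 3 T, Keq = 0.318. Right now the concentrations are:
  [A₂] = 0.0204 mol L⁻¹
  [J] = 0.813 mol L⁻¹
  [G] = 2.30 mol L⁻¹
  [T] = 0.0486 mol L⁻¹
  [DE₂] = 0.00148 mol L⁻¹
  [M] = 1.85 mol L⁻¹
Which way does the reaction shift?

toward reactants

Q = [J]²·[M]·[T]³ / ([G]²·[DE₂]·[A₂]) = (0.813)²·(1.85)·(0.0486)³ / ((2.30)²·(0.00148)·(0.0204)) = 0.879
Q = 0.879 > Keq = 0.318, so the reverse reaction proceeds.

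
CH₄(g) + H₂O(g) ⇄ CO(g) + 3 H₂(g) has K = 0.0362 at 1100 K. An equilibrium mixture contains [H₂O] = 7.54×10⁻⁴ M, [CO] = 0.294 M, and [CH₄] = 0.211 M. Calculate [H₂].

[H₂] = 0.0270 M

At equilibrium, K = [CO]·[H₂]³ / ([CH₄]·[H₂O]) = 0.0362.
(0.294)·([H₂])³ / ((0.211)·(7.54×10⁻⁴)) = 0.0362
[H₂]³ = 1.96×10⁻⁵ ⇒ [H₂] = 0.0270 M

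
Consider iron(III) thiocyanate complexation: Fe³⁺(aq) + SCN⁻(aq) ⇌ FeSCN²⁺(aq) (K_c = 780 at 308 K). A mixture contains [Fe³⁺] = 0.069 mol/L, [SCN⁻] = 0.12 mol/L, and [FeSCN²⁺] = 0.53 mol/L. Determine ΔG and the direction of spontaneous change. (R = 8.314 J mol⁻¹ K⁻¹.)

Q_c = [FeSCN²⁺] / ([Fe³⁺]·[SCN⁻]) = (0.53) / ((0.069)·(0.12)) = 64.0
ΔG = RT ln(Q_c/K_c) = (8.314 J mol⁻¹ K⁻¹)(308 K) × ln(64.0/780)
   = (2.561 kJ/mol)(-2.500) = -6.40 kJ/mol
ΔG < 0, so the forward reaction is spontaneous (proceeds forward).

ΔG = -6.40 kJ/mol; the forward reaction is spontaneous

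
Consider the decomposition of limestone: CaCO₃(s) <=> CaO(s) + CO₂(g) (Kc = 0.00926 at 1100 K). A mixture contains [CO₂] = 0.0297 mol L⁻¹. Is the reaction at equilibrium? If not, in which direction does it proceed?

(CaCO₃, CaO are pure solids — omitted from Qc.)
Qc = [CO₂] = 0.0297
Qc = 0.0297 > Kc = 0.00926, so the reverse reaction proceeds.

in the reverse direction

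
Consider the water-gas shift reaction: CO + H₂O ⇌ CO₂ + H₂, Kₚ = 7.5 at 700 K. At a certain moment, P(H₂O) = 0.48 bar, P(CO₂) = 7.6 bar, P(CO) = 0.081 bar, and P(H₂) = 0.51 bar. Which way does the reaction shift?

to the left

Qₚ = P(CO₂)·P(H₂) / (P(CO)·P(H₂O)) = (7.6)·(0.51) / ((0.081)·(0.48)) = 100
Qₚ = 100 > Kₚ = 7.5, so the reverse reaction proceeds.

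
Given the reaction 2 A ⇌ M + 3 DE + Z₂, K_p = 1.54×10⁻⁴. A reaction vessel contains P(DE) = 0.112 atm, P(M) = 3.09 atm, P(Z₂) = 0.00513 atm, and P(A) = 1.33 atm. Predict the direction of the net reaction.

forward (toward products)

Q_p = P(M)·P(DE)³·P(Z₂) / P(A)² = (3.09)·(0.112)³·(0.00513) / (1.33)² = 1.26×10⁻⁵
Q_p = 1.26×10⁻⁵ < K_p = 1.54×10⁻⁴, so the forward reaction proceeds.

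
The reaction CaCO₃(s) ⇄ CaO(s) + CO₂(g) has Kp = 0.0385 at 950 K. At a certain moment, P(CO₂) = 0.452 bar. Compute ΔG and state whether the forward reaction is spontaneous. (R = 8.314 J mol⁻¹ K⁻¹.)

(CaCO₃, CaO are pure solids — omitted from Qp.)
Qp = P(CO₂) = 0.452
ΔG = RT ln(Qp/Kp) = (8.314 J mol⁻¹ K⁻¹)(950 K) × ln(0.452/0.0385)
   = (7.898 kJ/mol)(2.463) = 19.5 kJ/mol
ΔG > 0, so the forward reaction is non-spontaneous (proceeds in reverse).

ΔG = 19.5 kJ/mol; the forward reaction is non-spontaneous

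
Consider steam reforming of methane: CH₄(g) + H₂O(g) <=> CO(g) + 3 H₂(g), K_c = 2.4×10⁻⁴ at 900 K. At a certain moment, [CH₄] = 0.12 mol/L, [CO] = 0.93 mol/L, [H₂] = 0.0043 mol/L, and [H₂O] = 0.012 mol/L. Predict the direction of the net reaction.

toward products

Q_c = [CO]·[H₂]³ / ([CH₄]·[H₂O]) = (0.93)·(0.0043)³ / ((0.12)·(0.012)) = 5.1×10⁻⁵
Q_c = 5.1×10⁻⁵ < K_c = 2.4×10⁻⁴, so the forward reaction proceeds.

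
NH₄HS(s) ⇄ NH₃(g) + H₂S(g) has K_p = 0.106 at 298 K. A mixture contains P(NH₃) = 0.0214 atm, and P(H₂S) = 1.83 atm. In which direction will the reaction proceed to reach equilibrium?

(NH₄HS is a pure solid — omitted from Q_p.)
Q_p = P(NH₃)·P(H₂S) = (0.0214)·(1.83) = 0.0392
Q_p = 0.0392 < K_p = 0.106, so the forward reaction proceeds.

forward (toward products)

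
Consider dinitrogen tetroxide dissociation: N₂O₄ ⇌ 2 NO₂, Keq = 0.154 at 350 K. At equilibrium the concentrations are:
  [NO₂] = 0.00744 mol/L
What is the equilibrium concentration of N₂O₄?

At equilibrium, Keq = [NO₂]² / [N₂O₄] = 0.154.
(0.00744)² / ([N₂O₄]) = 0.154
[N₂O₄] = 3.59e-4 mol/L

[N₂O₄] = 3.59e-4 mol/L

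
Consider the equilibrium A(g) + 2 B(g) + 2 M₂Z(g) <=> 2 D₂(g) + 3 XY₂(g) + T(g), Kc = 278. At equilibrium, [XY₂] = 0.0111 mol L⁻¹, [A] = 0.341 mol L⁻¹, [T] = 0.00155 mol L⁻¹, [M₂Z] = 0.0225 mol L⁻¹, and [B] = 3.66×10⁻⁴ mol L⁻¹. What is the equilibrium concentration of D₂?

At equilibrium, Kc = [D₂]²·[XY₂]³·[T] / ([A]·[B]²·[M₂Z]²) = 278.
([D₂])²·(0.0111)³·(0.00155) / ((0.341)·(3.66×10⁻⁴)²·(0.0225)²) = 278
[D₂]² = 3.03 ⇒ [D₂] = 1.74 mol L⁻¹

[D₂] = 1.74 mol L⁻¹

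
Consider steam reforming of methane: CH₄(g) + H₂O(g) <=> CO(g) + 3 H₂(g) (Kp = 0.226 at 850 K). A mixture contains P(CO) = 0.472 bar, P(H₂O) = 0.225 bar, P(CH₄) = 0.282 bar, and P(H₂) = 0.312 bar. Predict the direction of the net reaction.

Qp = P(CO)·P(H₂)³ / (P(CH₄)·P(H₂O)) = (0.472)·(0.312)³ / ((0.282)·(0.225)) = 0.226
Qp = 0.226 = Kp, so the system is already at equilibrium.

no net change (already at equilibrium)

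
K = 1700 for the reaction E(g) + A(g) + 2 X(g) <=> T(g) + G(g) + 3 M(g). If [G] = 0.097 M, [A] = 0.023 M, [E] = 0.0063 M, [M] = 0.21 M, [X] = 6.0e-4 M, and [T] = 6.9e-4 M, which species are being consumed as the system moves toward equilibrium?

T, G, M (products)

Q = [T]·[G]·[M]³ / ([E]·[A]·[X]²) = (6.9e-4)·(0.097)·(0.21)³ / ((0.0063)·(0.023)·(6.0e-4)²) = 12000
Q = 12000 > K = 1700: net reverse reaction.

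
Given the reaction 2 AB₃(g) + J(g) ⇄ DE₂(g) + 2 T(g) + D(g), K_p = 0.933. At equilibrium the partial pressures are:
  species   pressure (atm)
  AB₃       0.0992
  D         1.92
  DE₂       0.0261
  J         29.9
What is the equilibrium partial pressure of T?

P(T) = 2.34 atm

At equilibrium, K_p = P(DE₂)·P(T)²·P(D) / (P(AB₃)²·P(J)) = 0.933.
(0.0261)·(P(T))²·(1.92) / ((0.0992)²·(29.9)) = 0.933
P(T)² = 5.48 ⇒ P(T) = 2.34 atm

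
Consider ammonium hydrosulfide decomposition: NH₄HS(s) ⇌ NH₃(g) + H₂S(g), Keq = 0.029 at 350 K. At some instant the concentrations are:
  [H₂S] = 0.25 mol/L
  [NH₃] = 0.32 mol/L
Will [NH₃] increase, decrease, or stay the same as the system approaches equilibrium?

decrease

(NH₄HS is a pure solid — omitted from Q.)
Q = [NH₃]·[H₂S] = (0.32)·(0.25) = 0.080
Q = 0.080 > Keq = 0.029: net reverse reaction.
NH₃ is a product, so it decreases.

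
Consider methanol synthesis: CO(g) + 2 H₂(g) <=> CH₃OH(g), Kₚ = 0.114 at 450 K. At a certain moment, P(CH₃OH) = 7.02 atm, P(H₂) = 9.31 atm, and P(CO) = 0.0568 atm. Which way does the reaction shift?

Qₚ = P(CH₃OH) / (P(CO)·P(H₂)²) = (7.02) / ((0.0568)·(9.31)²) = 1.43
Qₚ = 1.43 > Kₚ = 0.114, so the reverse reaction proceeds.

to the left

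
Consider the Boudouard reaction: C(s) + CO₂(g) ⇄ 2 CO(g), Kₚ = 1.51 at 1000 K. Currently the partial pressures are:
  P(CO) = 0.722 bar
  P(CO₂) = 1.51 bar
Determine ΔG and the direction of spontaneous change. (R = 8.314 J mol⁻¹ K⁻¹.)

(C is a pure solid — omitted from Qₚ.)
Qₚ = P(CO)² / P(CO₂) = (0.722)² / (1.51) = 0.345
ΔG = RT ln(Qₚ/Kₚ) = (8.314 J mol⁻¹ K⁻¹)(1000 K) × ln(0.345/1.51)
   = (8.314 kJ/mol)(-1.476) = -12.3 kJ/mol
ΔG < 0, so the forward reaction is spontaneous (proceeds forward).

ΔG = -12.3 kJ/mol; the forward reaction is spontaneous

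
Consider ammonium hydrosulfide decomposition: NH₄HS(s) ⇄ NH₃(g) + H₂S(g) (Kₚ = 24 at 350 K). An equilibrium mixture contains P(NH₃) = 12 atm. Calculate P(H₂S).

P(H₂S) = 2.0 atm

(NH₄HS is a pure solid — omitted from Kₚ.)
At equilibrium, Kₚ = P(NH₃)·P(H₂S) = 24.
(12)·(P(H₂S)) = 24
P(H₂S) = 2.00 = 2.0 atm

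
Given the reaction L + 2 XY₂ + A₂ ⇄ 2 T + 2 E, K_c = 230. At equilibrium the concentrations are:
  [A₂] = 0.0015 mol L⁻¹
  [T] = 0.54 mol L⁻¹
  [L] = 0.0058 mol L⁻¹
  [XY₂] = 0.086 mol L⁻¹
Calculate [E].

At equilibrium, K_c = [T]²·[E]² / ([L]·[XY₂]²·[A₂]) = 230.
(0.54)²·([E])² / ((0.0058)·(0.086)²·(0.0015)) = 230
[E]² = 5.08e-5 ⇒ [E] = 0.0071 mol L⁻¹

[E] = 0.0071 mol L⁻¹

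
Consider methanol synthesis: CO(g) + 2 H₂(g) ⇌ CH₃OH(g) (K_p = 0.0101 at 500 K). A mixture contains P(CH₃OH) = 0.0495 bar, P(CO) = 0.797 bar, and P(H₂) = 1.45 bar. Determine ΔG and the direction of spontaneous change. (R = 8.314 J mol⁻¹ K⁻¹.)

Q_p = P(CH₃OH) / (P(CO)·P(H₂)²) = (0.0495) / ((0.797)·(1.45)²) = 0.0295
ΔG = RT ln(Q_p/K_p) = (8.314 J mol⁻¹ K⁻¹)(500 K) × ln(0.0295/0.0101)
   = (4.157 kJ/mol)(1.072) = 4.46 kJ/mol
ΔG > 0, so the forward reaction is non-spontaneous (proceeds in reverse).

ΔG = 4.46 kJ/mol; the forward reaction is non-spontaneous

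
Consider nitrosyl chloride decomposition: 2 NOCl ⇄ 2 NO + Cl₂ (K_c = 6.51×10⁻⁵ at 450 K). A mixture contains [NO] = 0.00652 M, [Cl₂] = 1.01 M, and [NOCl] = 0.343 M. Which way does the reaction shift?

toward reactants

Q_c = [NO]²·[Cl₂] / [NOCl]² = (0.00652)²·(1.01) / (0.343)² = 3.65×10⁻⁴
Q_c = 3.65×10⁻⁴ > K_c = 6.51×10⁻⁵, so the reverse reaction proceeds.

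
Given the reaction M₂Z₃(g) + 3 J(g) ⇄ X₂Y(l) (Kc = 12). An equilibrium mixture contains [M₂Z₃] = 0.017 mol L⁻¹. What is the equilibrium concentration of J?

[J] = 1.7 mol L⁻¹

(X₂Y is a pure liquid — omitted from Kc.)
At equilibrium, Kc = 1 / ([M₂Z₃]·[J]³) = 12.
1 / ((0.017)·([J])³) = 12
[J]³ = 4.90 ⇒ [J] = 1.7 mol L⁻¹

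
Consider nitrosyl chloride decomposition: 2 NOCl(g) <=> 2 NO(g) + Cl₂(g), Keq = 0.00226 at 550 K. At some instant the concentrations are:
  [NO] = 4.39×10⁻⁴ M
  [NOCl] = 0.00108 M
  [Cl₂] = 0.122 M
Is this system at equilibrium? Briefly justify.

Q = [NO]²·[Cl₂] / [NOCl]² = (4.39×10⁻⁴)²·(0.122) / (0.00108)² = 0.0202
Q = 0.0202 > Keq = 0.00226: net reverse reaction.

no; Q > K, reaction proceeds in reverse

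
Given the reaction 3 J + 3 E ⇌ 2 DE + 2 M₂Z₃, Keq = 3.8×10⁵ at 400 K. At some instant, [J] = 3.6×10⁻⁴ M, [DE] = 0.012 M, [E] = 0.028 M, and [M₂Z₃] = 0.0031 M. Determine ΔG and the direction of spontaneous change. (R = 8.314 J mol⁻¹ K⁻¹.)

Q = [DE]²·[M₂Z₃]² / ([J]³·[E]³) = (0.012)²·(0.0031)² / ((3.6×10⁻⁴)³·(0.028)³) = 1.35×10⁶
ΔG = RT ln(Q/Keq) = (8.314 J mol⁻¹ K⁻¹)(400 K) × ln(1.35×10⁶/3.8×10⁵)
   = (3.326 kJ/mol)(1.268) = 4.22 kJ/mol
ΔG > 0, so the forward reaction is non-spontaneous (proceeds in reverse).

ΔG = 4.22 kJ/mol; the forward reaction is non-spontaneous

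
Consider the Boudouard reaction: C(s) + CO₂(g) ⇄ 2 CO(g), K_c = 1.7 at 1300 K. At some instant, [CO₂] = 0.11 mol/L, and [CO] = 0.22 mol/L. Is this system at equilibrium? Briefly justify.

no; Q < K, reaction proceeds forward

(C is a pure solid — omitted from Q_c.)
Q_c = [CO]² / [CO₂] = (0.22)² / (0.11) = 0.44
Q_c = 0.44 < K_c = 1.7: net forward reaction.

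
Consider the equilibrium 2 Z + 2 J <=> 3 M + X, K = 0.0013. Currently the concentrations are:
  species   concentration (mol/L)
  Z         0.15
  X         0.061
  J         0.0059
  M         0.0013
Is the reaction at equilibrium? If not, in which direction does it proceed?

Q = [M]³·[X] / ([Z]²·[J]²) = (0.0013)³·(0.061) / ((0.15)²·(0.0059)²) = 1.7e-4
Q = 1.7e-4 < K = 0.0013, so the forward reaction proceeds.

in the forward direction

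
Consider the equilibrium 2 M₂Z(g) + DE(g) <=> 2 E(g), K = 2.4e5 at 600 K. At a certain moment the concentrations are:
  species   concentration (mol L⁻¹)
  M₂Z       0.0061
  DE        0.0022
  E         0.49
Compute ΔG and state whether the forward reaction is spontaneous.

Q = [E]² / ([M₂Z]²·[DE]) = (0.49)² / ((0.0061)²·(0.0022)) = 2.93e6
ΔG = RT ln(Q/K) = (8.314 J mol⁻¹ K⁻¹)(600 K) × ln(2.93e6/2.4e5)
   = (4.988 kJ/mol)(2.502) = 12.5 kJ/mol
ΔG > 0, so the forward reaction is non-spontaneous (proceeds in reverse).

ΔG = 12.5 kJ/mol; the forward reaction is non-spontaneous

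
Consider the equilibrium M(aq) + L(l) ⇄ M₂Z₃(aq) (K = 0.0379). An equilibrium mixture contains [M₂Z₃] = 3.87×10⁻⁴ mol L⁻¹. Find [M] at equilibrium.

[M] = 0.0102 mol L⁻¹

(L is a pure liquid — omitted from K.)
At equilibrium, K = [M₂Z₃] / [M] = 0.0379.
(3.87×10⁻⁴) / ([M]) = 0.0379
[M] = 0.0102 mol L⁻¹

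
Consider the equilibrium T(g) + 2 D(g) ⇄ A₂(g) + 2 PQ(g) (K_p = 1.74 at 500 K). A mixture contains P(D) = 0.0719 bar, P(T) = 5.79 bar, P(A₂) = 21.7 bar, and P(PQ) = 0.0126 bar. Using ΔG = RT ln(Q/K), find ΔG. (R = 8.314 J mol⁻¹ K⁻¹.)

ΔG = -11.3 kJ/mol

Q_p = P(A₂)·P(PQ)² / (P(T)·P(D)²) = (21.7)·(0.0126)² / ((5.79)·(0.0719)²) = 0.115
ΔG = RT ln(Q_p/K_p) = (8.314 J mol⁻¹ K⁻¹)(500 K) × ln(0.115/1.74)
   = (4.157 kJ/mol)(-2.717) = -11.3 kJ/mol
ΔG < 0, so the forward reaction is spontaneous (proceeds forward).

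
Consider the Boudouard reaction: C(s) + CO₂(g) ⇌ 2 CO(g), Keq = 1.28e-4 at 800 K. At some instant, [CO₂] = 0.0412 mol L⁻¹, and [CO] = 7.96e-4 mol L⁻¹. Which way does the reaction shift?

forward (toward products)

(C is a pure solid — omitted from Q.)
Q = [CO]² / [CO₂] = (7.96e-4)² / (0.0412) = 1.54e-5
Q = 1.54e-5 < Keq = 1.28e-4, so the forward reaction proceeds.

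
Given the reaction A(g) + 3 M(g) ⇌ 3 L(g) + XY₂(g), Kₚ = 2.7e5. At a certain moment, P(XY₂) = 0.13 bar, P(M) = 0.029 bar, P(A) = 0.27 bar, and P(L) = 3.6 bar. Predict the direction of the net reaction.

in the reverse direction

Qₚ = P(L)³·P(XY₂) / (P(A)·P(M)³) = (3.6)³·(0.13) / ((0.27)·(0.029)³) = 9.2e5
Qₚ = 9.2e5 > Kₚ = 2.7e5, so the reverse reaction proceeds.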